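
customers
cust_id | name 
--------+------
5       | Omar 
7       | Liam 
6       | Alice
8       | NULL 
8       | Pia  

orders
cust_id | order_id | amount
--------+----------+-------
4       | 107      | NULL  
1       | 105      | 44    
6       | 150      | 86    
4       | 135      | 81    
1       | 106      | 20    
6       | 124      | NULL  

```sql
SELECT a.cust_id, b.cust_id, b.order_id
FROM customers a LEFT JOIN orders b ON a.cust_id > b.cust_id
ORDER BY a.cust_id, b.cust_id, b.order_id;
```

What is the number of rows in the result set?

26

LEFT JOIN keeps every row from `customers`; unmatched rows get NULL for `orders`'s columns.
Matching on a.cust_id > b.cust_id.
Matched pairs: 26; unmatched a rows kept: 0.
Total: 26 rows.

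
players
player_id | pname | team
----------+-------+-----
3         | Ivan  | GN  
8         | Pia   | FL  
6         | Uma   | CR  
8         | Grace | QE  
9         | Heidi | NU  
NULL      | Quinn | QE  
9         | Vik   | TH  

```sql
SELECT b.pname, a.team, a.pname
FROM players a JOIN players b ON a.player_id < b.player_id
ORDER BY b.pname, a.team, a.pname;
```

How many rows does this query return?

13

INNER JOIN keeps only pairs where the ON condition holds.
Matching on a.player_id < b.player_id. A NULL in a compared column never satisfies the condition.
Matched pairs: 13.
Total: 13 rows.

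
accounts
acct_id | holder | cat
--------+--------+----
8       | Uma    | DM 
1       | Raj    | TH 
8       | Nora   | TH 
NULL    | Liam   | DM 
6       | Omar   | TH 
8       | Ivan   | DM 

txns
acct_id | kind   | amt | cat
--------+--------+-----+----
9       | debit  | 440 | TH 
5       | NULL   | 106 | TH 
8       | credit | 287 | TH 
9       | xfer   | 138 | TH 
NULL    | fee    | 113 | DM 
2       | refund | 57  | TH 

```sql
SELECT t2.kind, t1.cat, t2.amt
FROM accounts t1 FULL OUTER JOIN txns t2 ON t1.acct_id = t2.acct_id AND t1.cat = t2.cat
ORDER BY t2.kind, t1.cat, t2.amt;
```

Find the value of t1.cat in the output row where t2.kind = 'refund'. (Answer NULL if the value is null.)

NULL

FULL OUTER JOIN keeps every row from both sides; unmatched rows get NULL for the other side's columns.
Matching on t1.acct_id = t2.acct_id AND t1.cat = t2.cat. A NULL in a compared column never satisfies the condition.
- t1[0] acct_id=8, cat=DM → no match; kept with NULLs on the t2 side.
- t1[1] acct_id=1, cat=TH → no match; kept with NULLs on the t2 side.
- t1[2] acct_id=8, cat=TH → 1 match(es) in t2 → 1 row(s).
- t1[3] acct_id=NULL, cat=DM → no match; kept with NULLs on the t2 side.
- t1[4] acct_id=6, cat=TH → no match; kept with NULLs on the t2 side.
- t1[5] acct_id=8, cat=DM → no match; kept with NULLs on the t2 side.
- plus 5 unmatched t2 row(s), each kept with NULL t1 columns.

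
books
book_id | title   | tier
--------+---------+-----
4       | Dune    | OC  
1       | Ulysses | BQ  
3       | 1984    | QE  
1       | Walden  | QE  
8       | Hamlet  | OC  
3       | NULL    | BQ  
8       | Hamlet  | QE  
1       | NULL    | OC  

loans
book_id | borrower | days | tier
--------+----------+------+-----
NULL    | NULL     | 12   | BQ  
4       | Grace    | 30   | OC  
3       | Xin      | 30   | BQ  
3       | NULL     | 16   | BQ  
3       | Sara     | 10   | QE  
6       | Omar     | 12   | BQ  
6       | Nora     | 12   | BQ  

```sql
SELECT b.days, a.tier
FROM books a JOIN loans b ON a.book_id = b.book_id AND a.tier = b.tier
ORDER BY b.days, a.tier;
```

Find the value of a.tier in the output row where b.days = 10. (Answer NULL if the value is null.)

QE

INNER JOIN keeps only pairs where the ON condition holds.
Matching on a.book_id = b.book_id AND a.tier = b.tier. A NULL in a compared column never satisfies the condition.
- book_id=4, tier=OC: 1 matching b row(s), so 1 row(s) emitted.
- book_id=1, tier=BQ: no matching b row, dropped.
- book_id=3, tier=QE: 1 matching b row(s), so 1 row(s) emitted.
- book_id=1, tier=QE: no matching b row, dropped.
- book_id=8, tier=OC: no matching b row, dropped.
- book_id=3, tier=BQ: 2 matching b row(s), so 2 row(s) emitted.
- book_id=8, tier=QE: no matching b row, dropped.
- book_id=1, tier=OC: no matching b row, dropped.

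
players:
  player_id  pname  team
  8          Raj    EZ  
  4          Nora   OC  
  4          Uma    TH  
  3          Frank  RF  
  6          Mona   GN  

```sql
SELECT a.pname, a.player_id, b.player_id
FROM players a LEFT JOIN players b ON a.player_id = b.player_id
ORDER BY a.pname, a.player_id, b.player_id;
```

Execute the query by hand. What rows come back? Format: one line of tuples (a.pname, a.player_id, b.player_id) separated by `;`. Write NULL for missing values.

(Frank, 3, 3); (Mona, 6, 6); (Nora, 4, 4); (Nora, 4, 4); (Raj, 8, 8); (Uma, 4, 4); (Uma, 4, 4)

LEFT JOIN keeps every row from `players a`; unmatched rows get NULL for `players b`'s columns.
Matching on a.player_id = b.player_id.
- a (player_id=8) pairs with 1 row(s) of b.
- a (player_id=4) pairs with 2 row(s) of b.
- a (player_id=4) pairs with 2 row(s) of b.
- a (player_id=3) pairs with 1 row(s) of b.
- a (player_id=6) pairs with 1 row(s) of b.
After projecting and ordering:
a.pname | a.player_id | b.player_id
Frank | 3 | 3
Mona | 6 | 6
Nora | 4 | 4
Nora | 4 | 4
Raj | 8 | 8
Uma | 4 | 4
Uma | 4 | 4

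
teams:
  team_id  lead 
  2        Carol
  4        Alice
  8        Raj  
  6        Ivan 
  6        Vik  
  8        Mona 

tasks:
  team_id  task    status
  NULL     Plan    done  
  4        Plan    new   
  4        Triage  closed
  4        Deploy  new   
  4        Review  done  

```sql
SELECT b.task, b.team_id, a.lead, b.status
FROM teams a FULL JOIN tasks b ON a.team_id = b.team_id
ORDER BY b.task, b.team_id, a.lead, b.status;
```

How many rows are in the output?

FULL OUTER JOIN keeps every row from both sides; unmatched rows get NULL for the other side's columns.
Matching on a.team_id = b.team_id. A NULL in a compared column never satisfies the condition.
- team_id=2: no b row matches, row kept with b columns NULL.
- team_id=4: 4 matching b row(s), so 4 row(s) emitted.
- team_id=8: no b row matches, row kept with b columns NULL.
- team_id=6: no b row matches, row kept with b columns NULL.
- team_id=6: no b row matches, row kept with b columns NULL.
- team_id=8: no b row matches, row kept with b columns NULL.
- 1 row(s) from b found no a partner → padded with NULL.
Total: 4 matched + 6 padded = 10 rows.

10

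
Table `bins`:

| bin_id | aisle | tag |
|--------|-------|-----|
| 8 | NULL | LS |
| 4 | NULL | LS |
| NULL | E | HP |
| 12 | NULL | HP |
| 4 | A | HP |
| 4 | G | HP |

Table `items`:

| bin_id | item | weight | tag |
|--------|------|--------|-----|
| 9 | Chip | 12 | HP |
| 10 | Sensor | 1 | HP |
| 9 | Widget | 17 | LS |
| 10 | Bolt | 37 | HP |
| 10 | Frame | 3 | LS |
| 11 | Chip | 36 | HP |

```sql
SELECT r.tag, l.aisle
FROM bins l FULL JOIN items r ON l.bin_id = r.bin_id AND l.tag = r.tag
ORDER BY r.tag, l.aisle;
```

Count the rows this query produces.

FULL OUTER JOIN keeps every row from both sides; unmatched rows get NULL for the other side's columns.
Matching on l.bin_id = r.bin_id AND l.tag = r.tag. A NULL in a compared column never satisfies the condition.
- l row (bin_id=8, tag=LS): no match → kept, r columns NULL.
- l row (bin_id=4, tag=LS): no match → kept, r columns NULL.
- l row (bin_id=NULL, tag=HP): no match → kept, r columns NULL.
- l row (bin_id=12, tag=HP): no match → kept, r columns NULL.
- l row (bin_id=4, tag=HP): no match → kept, r columns NULL.
- l row (bin_id=4, tag=HP): no match → kept, r columns NULL.
- plus 6 unmatched r row(s), each kept with NULL l columns.
Total: 0 matched + 12 padded = 12 rows.

12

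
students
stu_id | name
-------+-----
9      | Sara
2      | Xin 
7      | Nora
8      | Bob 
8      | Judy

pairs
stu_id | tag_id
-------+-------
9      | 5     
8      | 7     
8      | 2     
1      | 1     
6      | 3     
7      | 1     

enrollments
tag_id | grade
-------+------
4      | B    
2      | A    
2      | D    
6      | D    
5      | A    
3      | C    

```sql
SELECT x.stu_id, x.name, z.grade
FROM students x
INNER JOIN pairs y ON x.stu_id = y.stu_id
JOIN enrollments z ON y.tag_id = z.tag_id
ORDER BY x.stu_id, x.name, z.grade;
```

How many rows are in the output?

Evaluate left to right. First `students x INNER JOIN pairs y` on stu_id: 6 row(s).
Then INNER JOIN `enrollments z` on tag_id: keep only rows whose y.tag_id appears in z.
Result: 5 row(s).

5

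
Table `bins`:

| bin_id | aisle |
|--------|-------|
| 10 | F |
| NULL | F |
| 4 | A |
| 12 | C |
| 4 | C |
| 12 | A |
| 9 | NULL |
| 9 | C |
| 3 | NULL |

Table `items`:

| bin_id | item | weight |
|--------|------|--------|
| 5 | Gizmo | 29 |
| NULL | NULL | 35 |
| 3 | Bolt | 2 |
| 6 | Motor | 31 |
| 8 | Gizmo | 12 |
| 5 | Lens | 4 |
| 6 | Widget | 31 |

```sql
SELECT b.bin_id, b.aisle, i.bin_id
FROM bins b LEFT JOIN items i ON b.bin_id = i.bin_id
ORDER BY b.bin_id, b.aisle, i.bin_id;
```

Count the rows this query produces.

9

LEFT JOIN keeps every row from `bins`; unmatched rows get NULL for `items`'s columns.
Matching on b.bin_id = i.bin_id. A NULL in a compared column never satisfies the condition.
- b row (bin_id=10): no match → kept, i columns NULL.
- b row (bin_id=NULL): no match → kept, i columns NULL.
- b row (bin_id=4): no match → kept, i columns NULL.
- b row (bin_id=12): no match → kept, i columns NULL.
- b row (bin_id=4): no match → kept, i columns NULL.
- b row (bin_id=12): no match → kept, i columns NULL.
- b row (bin_id=9): no match → kept, i columns NULL.
- b row (bin_id=9): no match → kept, i columns NULL.
- b row (bin_id=3): matches 1 i row(s) → 1 output row(s).
Total: 1 matched + 8 padded = 9 rows.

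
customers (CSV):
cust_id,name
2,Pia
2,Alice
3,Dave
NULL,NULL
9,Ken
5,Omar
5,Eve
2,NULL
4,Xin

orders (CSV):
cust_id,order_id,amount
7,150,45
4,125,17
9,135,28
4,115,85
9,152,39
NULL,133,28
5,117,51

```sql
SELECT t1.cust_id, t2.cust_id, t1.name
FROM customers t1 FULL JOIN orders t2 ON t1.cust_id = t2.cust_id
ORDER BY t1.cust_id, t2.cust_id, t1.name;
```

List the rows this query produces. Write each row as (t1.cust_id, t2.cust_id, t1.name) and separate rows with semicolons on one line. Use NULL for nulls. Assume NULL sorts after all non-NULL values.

(2, NULL, Alice); (2, NULL, Pia); (2, NULL, NULL); (3, NULL, Dave); (4, 4, Xin); (4, 4, Xin); (5, 5, Eve); (5, 5, Omar); (9, 9, Ken); (9, 9, Ken); (NULL, 7, NULL); (NULL, NULL, NULL); (NULL, NULL, NULL)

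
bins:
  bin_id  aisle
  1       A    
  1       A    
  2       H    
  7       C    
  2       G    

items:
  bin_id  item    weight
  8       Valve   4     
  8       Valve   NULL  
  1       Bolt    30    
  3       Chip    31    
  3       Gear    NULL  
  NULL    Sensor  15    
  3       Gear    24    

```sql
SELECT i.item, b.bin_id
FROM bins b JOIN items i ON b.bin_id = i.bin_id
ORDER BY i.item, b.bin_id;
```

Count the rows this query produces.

2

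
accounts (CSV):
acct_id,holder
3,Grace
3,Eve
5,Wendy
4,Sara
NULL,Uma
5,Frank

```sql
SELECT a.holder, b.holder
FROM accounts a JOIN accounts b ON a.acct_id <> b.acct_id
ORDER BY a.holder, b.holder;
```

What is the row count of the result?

16

INNER JOIN keeps only pairs where the ON condition holds.
Matching on a.acct_id <> b.acct_id. A NULL in a compared column never satisfies the condition.
- a row (acct_id=3): matches 3 b row(s) → 3 output row(s).
- a row (acct_id=3): matches 3 b row(s) → 3 output row(s).
- a row (acct_id=5): matches 3 b row(s) → 3 output row(s).
- a row (acct_id=4): matches 4 b row(s) → 4 output row(s).
- a row (acct_id=NULL): no match → dropped.
- a row (acct_id=5): matches 3 b row(s) → 3 output row(s).
Total: 16 rows.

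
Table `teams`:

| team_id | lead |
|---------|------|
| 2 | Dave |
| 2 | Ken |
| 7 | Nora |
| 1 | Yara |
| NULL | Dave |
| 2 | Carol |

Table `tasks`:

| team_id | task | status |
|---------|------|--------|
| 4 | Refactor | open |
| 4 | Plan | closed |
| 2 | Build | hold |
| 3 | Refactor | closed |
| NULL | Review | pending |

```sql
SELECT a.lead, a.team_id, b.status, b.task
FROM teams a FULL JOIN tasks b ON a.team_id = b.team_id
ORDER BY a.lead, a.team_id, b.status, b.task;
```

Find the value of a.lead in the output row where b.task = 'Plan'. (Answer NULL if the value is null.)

FULL OUTER JOIN keeps every row from both sides; unmatched rows get NULL for the other side's columns.
Matching on a.team_id = b.team_id. A NULL in a compared column never satisfies the condition.
- a (team_id=2) pairs with 1 row(s) of b.
- a (team_id=2) pairs with 1 row(s) of b.
- a (team_id=7) has no partner → padded with NULL.
- a (team_id=1) has no partner → padded with NULL.
- a (team_id=NULL) has no partner → padded with NULL.
- a (team_id=2) pairs with 1 row(s) of b.
- 4 b row(s) had no a match → kept, a columns NULL.

NULL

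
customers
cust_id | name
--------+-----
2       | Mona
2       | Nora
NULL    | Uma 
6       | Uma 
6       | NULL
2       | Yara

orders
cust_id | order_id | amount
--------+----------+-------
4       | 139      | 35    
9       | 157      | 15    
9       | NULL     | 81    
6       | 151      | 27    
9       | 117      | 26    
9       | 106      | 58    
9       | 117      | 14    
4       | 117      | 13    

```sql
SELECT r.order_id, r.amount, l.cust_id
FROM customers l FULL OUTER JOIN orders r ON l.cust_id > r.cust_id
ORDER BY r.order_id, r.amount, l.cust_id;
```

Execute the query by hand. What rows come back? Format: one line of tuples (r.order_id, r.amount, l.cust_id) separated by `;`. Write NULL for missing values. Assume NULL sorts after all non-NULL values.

(106, 58, NULL); (117, 13, 6); (117, 13, 6); (117, 14, NULL); (117, 26, NULL); (139, 35, 6); (139, 35, 6); (151, 27, NULL); (157, 15, NULL); (NULL, 81, NULL); (NULL, NULL, 2); (NULL, NULL, 2); (NULL, NULL, 2); (NULL, NULL, NULL)

FULL OUTER JOIN keeps every row from both sides; unmatched rows get NULL for the other side's columns.
Matching on l.cust_id > r.cust_id. A NULL in a compared column never satisfies the condition.
- cust_id=2: no r row matches, row kept with r columns NULL.
- cust_id=2: no r row matches, row kept with r columns NULL.
- cust_id=NULL: no r row matches, row kept with r columns NULL.
- cust_id=6: 2 matching r row(s), so 2 row(s) emitted.
- cust_id=6: 2 matching r row(s), so 2 row(s) emitted.
- cust_id=2: no r row matches, row kept with r columns NULL.
- 6 row(s) from r found no l partner → padded with NULL.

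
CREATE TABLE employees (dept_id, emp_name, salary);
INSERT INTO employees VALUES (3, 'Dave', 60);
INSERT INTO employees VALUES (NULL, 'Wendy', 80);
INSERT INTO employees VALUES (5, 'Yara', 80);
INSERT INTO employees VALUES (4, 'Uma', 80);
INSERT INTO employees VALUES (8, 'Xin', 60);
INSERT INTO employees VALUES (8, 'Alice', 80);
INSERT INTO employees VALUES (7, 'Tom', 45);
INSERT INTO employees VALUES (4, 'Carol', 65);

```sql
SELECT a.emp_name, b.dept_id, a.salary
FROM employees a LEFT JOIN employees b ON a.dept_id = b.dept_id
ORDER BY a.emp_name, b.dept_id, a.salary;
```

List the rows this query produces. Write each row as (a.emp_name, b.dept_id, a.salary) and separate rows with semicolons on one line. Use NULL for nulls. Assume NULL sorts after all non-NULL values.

(Alice, 8, 80); (Alice, 8, 80); (Carol, 4, 65); (Carol, 4, 65); (Dave, 3, 60); (Tom, 7, 45); (Uma, 4, 80); (Uma, 4, 80); (Wendy, NULL, 80); (Xin, 8, 60); (Xin, 8, 60); (Yara, 5, 80)

LEFT JOIN keeps every row from `employees a`; unmatched rows get NULL for `employees b`'s columns.
Matching on a.dept_id = b.dept_id. A NULL in a compared column never satisfies the condition.
Matched pairs: 11; unmatched a rows kept: 1.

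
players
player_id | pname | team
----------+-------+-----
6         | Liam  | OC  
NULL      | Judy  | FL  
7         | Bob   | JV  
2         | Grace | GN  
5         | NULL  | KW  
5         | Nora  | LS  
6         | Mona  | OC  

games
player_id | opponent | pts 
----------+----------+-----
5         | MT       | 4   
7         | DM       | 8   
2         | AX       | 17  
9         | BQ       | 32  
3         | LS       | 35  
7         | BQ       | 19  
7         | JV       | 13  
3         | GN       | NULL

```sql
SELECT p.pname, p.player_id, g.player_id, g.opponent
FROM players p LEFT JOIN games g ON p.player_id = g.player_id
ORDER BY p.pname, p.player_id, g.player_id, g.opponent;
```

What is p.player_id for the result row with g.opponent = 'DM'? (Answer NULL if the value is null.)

LEFT JOIN keeps every row from `players`; unmatched rows get NULL for `games`'s columns.
Matching on p.player_id = g.player_id. A NULL in a compared column never satisfies the condition.
- p[0] player_id=6 → no match; kept with NULLs on the g side.
- p[1] player_id=NULL → no match; kept with NULLs on the g side.
- p[2] player_id=7 → 3 match(es) in g → 3 row(s).
- p[3] player_id=2 → 1 match(es) in g → 1 row(s).
- p[4] player_id=5 → 1 match(es) in g → 1 row(s).
- p[5] player_id=5 → 1 match(es) in g → 1 row(s).
- p[6] player_id=6 → no match; kept with NULLs on the g side.

7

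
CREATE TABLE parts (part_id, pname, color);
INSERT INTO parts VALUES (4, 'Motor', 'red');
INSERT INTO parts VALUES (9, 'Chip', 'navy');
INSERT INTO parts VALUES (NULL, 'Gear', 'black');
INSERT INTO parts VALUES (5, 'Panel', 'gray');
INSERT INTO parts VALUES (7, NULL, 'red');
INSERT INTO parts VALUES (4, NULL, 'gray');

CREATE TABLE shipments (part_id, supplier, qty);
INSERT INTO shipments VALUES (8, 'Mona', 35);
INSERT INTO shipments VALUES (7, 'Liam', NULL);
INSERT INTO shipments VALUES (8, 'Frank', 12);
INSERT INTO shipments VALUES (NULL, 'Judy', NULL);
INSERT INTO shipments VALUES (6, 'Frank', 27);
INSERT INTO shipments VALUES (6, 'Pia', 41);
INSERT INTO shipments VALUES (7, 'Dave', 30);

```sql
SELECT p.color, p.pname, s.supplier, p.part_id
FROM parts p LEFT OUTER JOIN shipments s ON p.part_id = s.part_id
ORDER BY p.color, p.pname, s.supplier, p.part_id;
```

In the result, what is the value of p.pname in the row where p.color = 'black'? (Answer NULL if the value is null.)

LEFT JOIN keeps every row from `parts`; unmatched rows get NULL for `shipments`'s columns.
Matching on p.part_id = s.part_id. A NULL in a compared column never satisfies the condition.
- p row (part_id=4): no match → kept, s columns NULL.
- p row (part_id=9): no match → kept, s columns NULL.
- p row (part_id=NULL): no match → kept, s columns NULL.
- p row (part_id=5): no match → kept, s columns NULL.
- p row (part_id=7): matches 2 s row(s) → 2 output row(s).
- p row (part_id=4): no match → kept, s columns NULL.

Gear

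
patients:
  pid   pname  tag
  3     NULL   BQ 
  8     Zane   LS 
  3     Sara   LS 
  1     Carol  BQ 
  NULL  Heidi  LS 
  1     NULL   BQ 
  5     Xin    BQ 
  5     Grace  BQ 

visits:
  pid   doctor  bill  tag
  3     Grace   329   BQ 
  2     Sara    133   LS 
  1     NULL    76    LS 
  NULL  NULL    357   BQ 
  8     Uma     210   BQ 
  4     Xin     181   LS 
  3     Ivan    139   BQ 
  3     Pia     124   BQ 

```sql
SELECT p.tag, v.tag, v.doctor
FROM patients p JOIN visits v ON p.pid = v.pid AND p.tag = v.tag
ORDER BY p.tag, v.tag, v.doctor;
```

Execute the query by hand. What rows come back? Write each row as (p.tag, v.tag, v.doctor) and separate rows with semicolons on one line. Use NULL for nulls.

(BQ, BQ, Grace); (BQ, BQ, Ivan); (BQ, BQ, Pia)

INNER JOIN keeps only pairs where the ON condition holds.
Matching on p.pid = v.pid AND p.tag = v.tag. A NULL in a compared column never satisfies the condition.
- pid=3, tag=BQ: 3 matching v row(s), so 3 row(s) emitted.
- pid=8, tag=LS: no matching v row, dropped.
- pid=3, tag=LS: no matching v row, dropped.
- pid=1, tag=BQ: no matching v row, dropped.
- pid=NULL, tag=LS: no matching v row, dropped.
- pid=1, tag=BQ: no matching v row, dropped.
- pid=5, tag=BQ: no matching v row, dropped.
- pid=5, tag=BQ: no matching v row, dropped.
After projecting and ordering:
p.tag | v.tag | v.doctor
BQ | BQ | Grace
BQ | BQ | Ivan
BQ | BQ | Pia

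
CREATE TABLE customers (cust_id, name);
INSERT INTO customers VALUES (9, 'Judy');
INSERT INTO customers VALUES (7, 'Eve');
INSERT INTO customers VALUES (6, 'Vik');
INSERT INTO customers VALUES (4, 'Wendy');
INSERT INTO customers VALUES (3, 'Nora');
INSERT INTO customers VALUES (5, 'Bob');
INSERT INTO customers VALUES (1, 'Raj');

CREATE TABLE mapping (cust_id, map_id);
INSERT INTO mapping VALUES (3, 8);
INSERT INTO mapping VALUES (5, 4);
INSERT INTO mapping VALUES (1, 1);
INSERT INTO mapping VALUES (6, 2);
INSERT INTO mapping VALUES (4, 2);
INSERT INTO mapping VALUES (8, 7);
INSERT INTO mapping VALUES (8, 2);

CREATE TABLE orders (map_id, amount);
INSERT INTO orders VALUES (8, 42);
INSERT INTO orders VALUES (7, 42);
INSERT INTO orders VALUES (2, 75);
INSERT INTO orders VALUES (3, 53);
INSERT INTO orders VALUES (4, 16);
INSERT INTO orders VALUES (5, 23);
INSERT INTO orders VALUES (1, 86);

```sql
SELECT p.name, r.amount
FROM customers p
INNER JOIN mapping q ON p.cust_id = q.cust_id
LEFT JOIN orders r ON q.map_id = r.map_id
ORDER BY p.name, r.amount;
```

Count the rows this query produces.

Evaluate left to right. First `customers p INNER JOIN mapping q` on cust_id: 5 row(s).
Then LEFT JOIN `orders r` on map_id: each of those 5 rows is kept; rows whose q.map_id has no match in r get NULL for r's columns.
Result: 5 row(s).

5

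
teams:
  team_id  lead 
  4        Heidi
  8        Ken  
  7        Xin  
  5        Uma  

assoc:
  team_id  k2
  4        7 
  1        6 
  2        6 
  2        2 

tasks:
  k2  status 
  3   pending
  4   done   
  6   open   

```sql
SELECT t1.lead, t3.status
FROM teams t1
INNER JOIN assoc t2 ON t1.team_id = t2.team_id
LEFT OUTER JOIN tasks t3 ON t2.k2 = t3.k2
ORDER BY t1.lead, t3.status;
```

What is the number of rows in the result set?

Evaluate left to right. First `teams t1 INNER JOIN assoc t2` on team_id: 1 row(s).
Then LEFT JOIN `tasks t3` on k2: each of those 1 rows is kept; rows whose t2.k2 has no match in t3 get NULL for t3's columns.
Result: 1 row(s).

1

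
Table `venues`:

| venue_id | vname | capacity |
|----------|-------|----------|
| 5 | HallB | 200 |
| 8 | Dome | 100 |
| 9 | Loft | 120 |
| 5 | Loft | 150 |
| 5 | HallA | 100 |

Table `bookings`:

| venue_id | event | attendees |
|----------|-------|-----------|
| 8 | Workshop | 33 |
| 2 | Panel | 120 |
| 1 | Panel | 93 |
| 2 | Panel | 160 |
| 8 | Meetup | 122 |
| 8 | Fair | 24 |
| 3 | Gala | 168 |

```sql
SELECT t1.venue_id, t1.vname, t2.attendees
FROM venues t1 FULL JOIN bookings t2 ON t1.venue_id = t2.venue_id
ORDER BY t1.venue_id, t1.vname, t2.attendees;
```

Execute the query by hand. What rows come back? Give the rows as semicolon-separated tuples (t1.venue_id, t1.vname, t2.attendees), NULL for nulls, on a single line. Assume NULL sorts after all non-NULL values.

(5, HallA, NULL); (5, HallB, NULL); (5, Loft, NULL); (8, Dome, 24); (8, Dome, 33); (8, Dome, 122); (9, Loft, NULL); (NULL, NULL, 93); (NULL, NULL, 120); (NULL, NULL, 160); (NULL, NULL, 168)

FULL OUTER JOIN keeps every row from both sides; unmatched rows get NULL for the other side's columns.
Matching on t1.venue_id = t2.venue_id.
- t1[0] venue_id=5 → no match; kept with NULLs on the t2 side.
- t1[1] venue_id=8 → 3 match(es) in t2 → 3 row(s).
- t1[2] venue_id=9 → no match; kept with NULLs on the t2 side.
- t1[3] venue_id=5 → no match; kept with NULLs on the t2 side.
- t1[4] venue_id=5 → no match; kept with NULLs on the t2 side.
- 4 row(s) from t2 found no t1 partner → padded with NULL.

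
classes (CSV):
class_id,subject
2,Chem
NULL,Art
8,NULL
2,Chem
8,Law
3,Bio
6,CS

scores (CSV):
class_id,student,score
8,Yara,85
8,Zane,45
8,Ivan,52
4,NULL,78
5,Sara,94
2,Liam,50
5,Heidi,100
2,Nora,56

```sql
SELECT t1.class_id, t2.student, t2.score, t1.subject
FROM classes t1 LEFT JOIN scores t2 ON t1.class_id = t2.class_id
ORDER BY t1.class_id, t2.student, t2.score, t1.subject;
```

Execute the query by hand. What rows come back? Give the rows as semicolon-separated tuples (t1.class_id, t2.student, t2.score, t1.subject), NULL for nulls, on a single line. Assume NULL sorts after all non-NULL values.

(2, Liam, 50, Chem); (2, Liam, 50, Chem); (2, Nora, 56, Chem); (2, Nora, 56, Chem); (3, NULL, NULL, Bio); (6, NULL, NULL, CS); (8, Ivan, 52, Law); (8, Ivan, 52, NULL); (8, Yara, 85, Law); (8, Yara, 85, NULL); (8, Zane, 45, Law); (8, Zane, 45, NULL); (NULL, NULL, NULL, Art)

LEFT JOIN keeps every row from `classes`; unmatched rows get NULL for `scores`'s columns.
Matching on t1.class_id = t2.class_id. A NULL in a compared column never satisfies the condition.
Matched pairs: 10; unmatched t1 rows kept: 3.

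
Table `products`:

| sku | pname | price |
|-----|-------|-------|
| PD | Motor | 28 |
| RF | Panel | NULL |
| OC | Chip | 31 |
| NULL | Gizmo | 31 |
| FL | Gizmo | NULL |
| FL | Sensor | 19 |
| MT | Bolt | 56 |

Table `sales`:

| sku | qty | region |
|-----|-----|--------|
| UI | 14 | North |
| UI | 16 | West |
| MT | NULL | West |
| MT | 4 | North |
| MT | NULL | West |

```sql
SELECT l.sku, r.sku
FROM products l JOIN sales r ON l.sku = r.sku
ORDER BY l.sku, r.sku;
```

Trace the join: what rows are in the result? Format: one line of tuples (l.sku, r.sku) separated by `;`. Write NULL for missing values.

(MT, MT); (MT, MT); (MT, MT)

INNER JOIN keeps only pairs where the ON condition holds.
Matching on l.sku = r.sku. A NULL in a compared column never satisfies the condition.
Matched pairs: 3.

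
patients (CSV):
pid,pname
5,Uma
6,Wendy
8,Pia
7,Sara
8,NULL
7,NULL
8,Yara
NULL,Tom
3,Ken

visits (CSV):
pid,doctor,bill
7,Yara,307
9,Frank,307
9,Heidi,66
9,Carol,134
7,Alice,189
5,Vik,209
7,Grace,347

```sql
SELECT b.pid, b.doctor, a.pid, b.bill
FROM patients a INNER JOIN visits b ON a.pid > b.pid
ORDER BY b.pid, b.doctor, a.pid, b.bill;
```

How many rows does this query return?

15

INNER JOIN keeps only pairs where the ON condition holds.
Matching on a.pid > b.pid. A NULL in a compared column never satisfies the condition.
- pid=5: no matching b row, dropped.
- pid=6: 1 matching b row(s), so 1 row(s) emitted.
- pid=8: 4 matching b row(s), so 4 row(s) emitted.
- pid=7: 1 matching b row(s), so 1 row(s) emitted.
- pid=8: 4 matching b row(s), so 4 row(s) emitted.
- pid=7: 1 matching b row(s), so 1 row(s) emitted.
- pid=8: 4 matching b row(s), so 4 row(s) emitted.
- pid=NULL: no matching b row, dropped.
- pid=3: no matching b row, dropped.
Total: 15 rows.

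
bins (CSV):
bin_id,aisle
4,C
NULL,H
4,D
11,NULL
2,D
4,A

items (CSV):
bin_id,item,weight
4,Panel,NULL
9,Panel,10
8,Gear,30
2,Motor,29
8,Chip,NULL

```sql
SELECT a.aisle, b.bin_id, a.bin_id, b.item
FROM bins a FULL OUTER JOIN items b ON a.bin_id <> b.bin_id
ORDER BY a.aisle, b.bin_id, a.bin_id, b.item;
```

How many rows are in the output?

FULL OUTER JOIN keeps every row from both sides; unmatched rows get NULL for the other side's columns.
Matching on a.bin_id <> b.bin_id. A NULL in a compared column never satisfies the condition.
Matched pairs: 21; unmatched a rows kept: 1; unmatched b rows kept: 0.
Total: 21 matched + 1 padded = 22 rows.

22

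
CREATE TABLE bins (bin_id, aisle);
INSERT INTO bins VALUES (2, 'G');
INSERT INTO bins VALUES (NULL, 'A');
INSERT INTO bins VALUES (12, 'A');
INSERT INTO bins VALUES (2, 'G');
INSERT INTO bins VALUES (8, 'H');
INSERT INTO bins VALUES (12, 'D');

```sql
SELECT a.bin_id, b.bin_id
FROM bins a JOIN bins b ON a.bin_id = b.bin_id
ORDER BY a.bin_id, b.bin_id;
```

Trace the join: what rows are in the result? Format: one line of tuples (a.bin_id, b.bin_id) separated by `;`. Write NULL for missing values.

INNER JOIN keeps only pairs where the ON condition holds.
Matching on a.bin_id = b.bin_id. A NULL in a compared column never satisfies the condition.
- a (bin_id=2) pairs with 2 row(s) of b.
- a (bin_id=NULL) has no partner → excluded.
- a (bin_id=12) pairs with 2 row(s) of b.
- a (bin_id=2) pairs with 2 row(s) of b.
- a (bin_id=8) pairs with 1 row(s) of b.
- a (bin_id=12) pairs with 2 row(s) of b.
After projecting and ordering:
a.bin_id | b.bin_id
2 | 2
2 | 2
2 | 2
2 | 2
8 | 8
12 | 12
12 | 12
12 | 12
12 | 12

(2, 2); (2, 2); (2, 2); (2, 2); (8, 8); (12, 12); (12, 12); (12, 12); (12, 12)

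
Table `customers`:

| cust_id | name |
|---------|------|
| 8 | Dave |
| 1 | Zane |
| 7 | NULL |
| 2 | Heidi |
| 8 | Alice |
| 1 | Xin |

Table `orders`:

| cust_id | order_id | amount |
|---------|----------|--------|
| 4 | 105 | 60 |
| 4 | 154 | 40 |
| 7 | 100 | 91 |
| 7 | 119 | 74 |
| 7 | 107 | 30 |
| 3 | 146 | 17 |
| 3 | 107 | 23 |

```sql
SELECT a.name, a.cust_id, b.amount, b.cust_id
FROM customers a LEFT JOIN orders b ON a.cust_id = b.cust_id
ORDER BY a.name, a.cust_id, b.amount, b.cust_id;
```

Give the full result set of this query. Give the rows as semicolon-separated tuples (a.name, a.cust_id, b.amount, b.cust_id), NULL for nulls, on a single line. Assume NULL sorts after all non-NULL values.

(Alice, 8, NULL, NULL); (Dave, 8, NULL, NULL); (Heidi, 2, NULL, NULL); (Xin, 1, NULL, NULL); (Zane, 1, NULL, NULL); (NULL, 7, 30, 7); (NULL, 7, 74, 7); (NULL, 7, 91, 7)

LEFT JOIN keeps every row from `customers`; unmatched rows get NULL for `orders`'s columns.
Matching on a.cust_id = b.cust_id.
Matched pairs: 3; unmatched a rows kept: 5.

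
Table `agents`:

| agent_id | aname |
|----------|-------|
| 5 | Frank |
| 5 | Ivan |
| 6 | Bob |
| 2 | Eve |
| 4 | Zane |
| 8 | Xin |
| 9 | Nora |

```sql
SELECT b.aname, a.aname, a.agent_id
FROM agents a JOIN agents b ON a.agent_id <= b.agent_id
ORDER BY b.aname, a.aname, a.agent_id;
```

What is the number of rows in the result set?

29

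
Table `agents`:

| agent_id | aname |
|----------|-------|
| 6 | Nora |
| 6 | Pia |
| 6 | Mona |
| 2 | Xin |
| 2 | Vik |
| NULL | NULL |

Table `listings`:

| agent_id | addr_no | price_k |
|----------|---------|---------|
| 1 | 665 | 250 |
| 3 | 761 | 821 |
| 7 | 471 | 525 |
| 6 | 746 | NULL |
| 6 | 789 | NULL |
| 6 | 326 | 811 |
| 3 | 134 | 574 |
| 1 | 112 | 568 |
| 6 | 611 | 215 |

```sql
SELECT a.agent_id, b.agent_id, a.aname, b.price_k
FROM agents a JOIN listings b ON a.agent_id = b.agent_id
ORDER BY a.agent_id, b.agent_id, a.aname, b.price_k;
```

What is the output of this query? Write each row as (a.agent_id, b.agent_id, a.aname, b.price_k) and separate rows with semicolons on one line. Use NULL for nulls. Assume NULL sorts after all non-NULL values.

(6, 6, Mona, 215); (6, 6, Mona, 811); (6, 6, Mona, NULL); (6, 6, Mona, NULL); (6, 6, Nora, 215); (6, 6, Nora, 811); (6, 6, Nora, NULL); (6, 6, Nora, NULL); (6, 6, Pia, 215); (6, 6, Pia, 811); (6, 6, Pia, NULL); (6, 6, Pia, NULL)

INNER JOIN keeps only pairs where the ON condition holds.
Matching on a.agent_id = b.agent_id. A NULL in a compared column never satisfies the condition.
Matched pairs: 12.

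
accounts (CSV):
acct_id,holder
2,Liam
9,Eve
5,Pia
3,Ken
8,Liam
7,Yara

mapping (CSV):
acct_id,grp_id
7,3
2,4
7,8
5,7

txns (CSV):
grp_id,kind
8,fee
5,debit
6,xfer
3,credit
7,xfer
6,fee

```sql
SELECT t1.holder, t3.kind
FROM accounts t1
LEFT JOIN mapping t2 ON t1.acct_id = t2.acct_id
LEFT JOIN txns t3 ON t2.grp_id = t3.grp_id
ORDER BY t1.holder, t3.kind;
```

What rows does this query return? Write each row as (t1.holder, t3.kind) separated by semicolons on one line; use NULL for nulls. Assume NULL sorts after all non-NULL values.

(Eve, NULL); (Ken, NULL); (Liam, NULL); (Liam, NULL); (Pia, xfer); (Yara, credit); (Yara, fee)

Step 1 — t1 LEFT JOIN t2 on acct_id → 7 row(s).
Then LEFT JOIN `txns t3` on grp_id: each of those 7 rows is kept; rows whose t2.grp_id has no match in t3 get NULL for t3's columns.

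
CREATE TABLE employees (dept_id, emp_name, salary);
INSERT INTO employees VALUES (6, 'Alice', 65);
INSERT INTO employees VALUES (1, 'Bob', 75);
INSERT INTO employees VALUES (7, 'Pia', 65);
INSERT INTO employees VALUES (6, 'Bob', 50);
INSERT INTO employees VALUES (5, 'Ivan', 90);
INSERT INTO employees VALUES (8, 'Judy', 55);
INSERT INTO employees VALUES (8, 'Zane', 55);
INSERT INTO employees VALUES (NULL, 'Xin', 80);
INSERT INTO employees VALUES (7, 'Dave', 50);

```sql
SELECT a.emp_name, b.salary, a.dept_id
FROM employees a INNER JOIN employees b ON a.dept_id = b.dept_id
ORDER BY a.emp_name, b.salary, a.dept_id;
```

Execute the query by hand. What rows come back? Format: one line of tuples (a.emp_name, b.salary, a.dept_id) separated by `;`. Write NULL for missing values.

(Alice, 50, 6); (Alice, 65, 6); (Bob, 50, 6); (Bob, 65, 6); (Bob, 75, 1); (Dave, 50, 7); (Dave, 65, 7); (Ivan, 90, 5); (Judy, 55, 8); (Judy, 55, 8); (Pia, 50, 7); (Pia, 65, 7); (Zane, 55, 8); (Zane, 55, 8)

INNER JOIN keeps only pairs where the ON condition holds.
Matching on a.dept_id = b.dept_id. A NULL in a compared column never satisfies the condition.
- a (dept_id=6) pairs with 2 row(s) of b.
- a (dept_id=1) pairs with 1 row(s) of b.
- a (dept_id=7) pairs with 2 row(s) of b.
- a (dept_id=6) pairs with 2 row(s) of b.
- a (dept_id=5) pairs with 1 row(s) of b.
- a (dept_id=8) pairs with 2 row(s) of b.
- a (dept_id=8) pairs with 2 row(s) of b.
- a (dept_id=NULL) has no partner → excluded.
- a (dept_id=7) pairs with 2 row(s) of b.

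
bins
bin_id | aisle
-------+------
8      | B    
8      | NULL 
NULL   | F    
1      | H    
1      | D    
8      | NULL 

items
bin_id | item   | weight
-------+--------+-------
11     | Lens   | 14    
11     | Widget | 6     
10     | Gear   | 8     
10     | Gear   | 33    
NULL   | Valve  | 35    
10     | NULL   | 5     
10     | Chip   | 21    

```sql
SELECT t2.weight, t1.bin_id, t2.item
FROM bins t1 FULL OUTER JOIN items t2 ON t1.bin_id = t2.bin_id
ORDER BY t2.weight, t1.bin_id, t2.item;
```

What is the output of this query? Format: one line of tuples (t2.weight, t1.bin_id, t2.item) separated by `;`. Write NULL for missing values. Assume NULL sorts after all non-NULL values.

FULL OUTER JOIN keeps every row from both sides; unmatched rows get NULL for the other side's columns.
Matching on t1.bin_id = t2.bin_id. A NULL in a compared column never satisfies the condition.
- t1 row (bin_id=8): no match → kept, t2 columns NULL.
- t1 row (bin_id=8): no match → kept, t2 columns NULL.
- t1 row (bin_id=NULL): no match → kept, t2 columns NULL.
- t1 row (bin_id=1): no match → kept, t2 columns NULL.
- t1 row (bin_id=1): no match → kept, t2 columns NULL.
- t1 row (bin_id=8): no match → kept, t2 columns NULL.
- plus 7 unmatched t2 row(s), each kept with NULL t1 columns.

(5, NULL, NULL); (6, NULL, Widget); (8, NULL, Gear); (14, NULL, Lens); (21, NULL, Chip); (33, NULL, Gear); (35, NULL, Valve); (NULL, 1, NULL); (NULL, 1, NULL); (NULL, 8, NULL); (NULL, 8, NULL); (NULL, 8, NULL); (NULL, NULL, NULL)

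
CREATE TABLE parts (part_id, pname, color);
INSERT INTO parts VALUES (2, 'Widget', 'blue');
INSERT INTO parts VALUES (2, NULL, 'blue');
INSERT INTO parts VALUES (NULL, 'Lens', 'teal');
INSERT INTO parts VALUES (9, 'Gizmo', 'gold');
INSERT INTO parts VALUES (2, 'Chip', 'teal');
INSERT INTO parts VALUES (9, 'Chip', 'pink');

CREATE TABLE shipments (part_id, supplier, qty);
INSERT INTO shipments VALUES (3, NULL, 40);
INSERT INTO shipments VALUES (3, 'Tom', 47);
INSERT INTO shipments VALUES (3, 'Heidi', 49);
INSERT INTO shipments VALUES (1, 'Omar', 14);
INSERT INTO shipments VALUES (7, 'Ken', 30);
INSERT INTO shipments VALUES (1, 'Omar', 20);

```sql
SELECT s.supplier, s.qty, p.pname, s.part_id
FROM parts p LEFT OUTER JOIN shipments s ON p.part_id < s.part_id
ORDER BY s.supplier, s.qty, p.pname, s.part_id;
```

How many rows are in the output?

LEFT JOIN keeps every row from `parts`; unmatched rows get NULL for `shipments`'s columns.
Matching on p.part_id < s.part_id. A NULL in a compared column never satisfies the condition.
Matched pairs: 12; unmatched p rows kept: 3.
Total: 12 matched + 3 padded = 15 rows.

15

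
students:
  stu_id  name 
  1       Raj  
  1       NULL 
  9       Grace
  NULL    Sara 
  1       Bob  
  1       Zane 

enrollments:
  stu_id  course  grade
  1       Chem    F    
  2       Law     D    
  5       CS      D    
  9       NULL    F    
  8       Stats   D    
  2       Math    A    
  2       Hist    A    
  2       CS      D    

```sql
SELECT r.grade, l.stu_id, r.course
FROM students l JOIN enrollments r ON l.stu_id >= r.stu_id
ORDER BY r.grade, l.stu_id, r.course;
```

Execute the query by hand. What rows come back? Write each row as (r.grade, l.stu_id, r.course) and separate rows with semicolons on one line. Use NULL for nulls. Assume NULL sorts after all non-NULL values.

INNER JOIN keeps only pairs where the ON condition holds.
Matching on l.stu_id >= r.stu_id. A NULL in a compared column never satisfies the condition.
Matched pairs: 12.

(A, 9, Hist); (A, 9, Math); (D, 9, CS); (D, 9, CS); (D, 9, Law); (D, 9, Stats); (F, 1, Chem); (F, 1, Chem); (F, 1, Chem); (F, 1, Chem); (F, 9, Chem); (F, 9, NULL)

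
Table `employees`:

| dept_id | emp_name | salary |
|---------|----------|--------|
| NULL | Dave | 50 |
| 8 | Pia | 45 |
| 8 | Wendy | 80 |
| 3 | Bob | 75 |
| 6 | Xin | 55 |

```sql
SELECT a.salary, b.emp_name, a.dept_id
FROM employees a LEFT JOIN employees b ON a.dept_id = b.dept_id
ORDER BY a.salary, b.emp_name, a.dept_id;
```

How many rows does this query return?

7

LEFT JOIN keeps every row from `employees a`; unmatched rows get NULL for `employees b`'s columns.
Matching on a.dept_id = b.dept_id. A NULL in a compared column never satisfies the condition.
Matched pairs: 6; unmatched a rows kept: 1.
Total: 6 matched + 1 padded = 7 rows.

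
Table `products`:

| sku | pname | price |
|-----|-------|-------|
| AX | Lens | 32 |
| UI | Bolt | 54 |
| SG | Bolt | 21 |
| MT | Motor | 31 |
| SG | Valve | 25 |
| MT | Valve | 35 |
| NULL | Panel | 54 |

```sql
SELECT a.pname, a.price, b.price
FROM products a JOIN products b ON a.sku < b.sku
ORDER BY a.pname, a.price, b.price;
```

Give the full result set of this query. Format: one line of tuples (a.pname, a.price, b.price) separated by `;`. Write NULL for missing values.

INNER JOIN keeps only pairs where the ON condition holds.
Matching on a.sku < b.sku. A NULL in a compared column never satisfies the condition.
Matched pairs: 13.

(Bolt, 21, 54); (Lens, 32, 21); (Lens, 32, 25); (Lens, 32, 31); (Lens, 32, 35); (Lens, 32, 54); (Motor, 31, 21); (Motor, 31, 25); (Motor, 31, 54); (Valve, 25, 54); (Valve, 35, 21); (Valve, 35, 25); (Valve, 35, 54)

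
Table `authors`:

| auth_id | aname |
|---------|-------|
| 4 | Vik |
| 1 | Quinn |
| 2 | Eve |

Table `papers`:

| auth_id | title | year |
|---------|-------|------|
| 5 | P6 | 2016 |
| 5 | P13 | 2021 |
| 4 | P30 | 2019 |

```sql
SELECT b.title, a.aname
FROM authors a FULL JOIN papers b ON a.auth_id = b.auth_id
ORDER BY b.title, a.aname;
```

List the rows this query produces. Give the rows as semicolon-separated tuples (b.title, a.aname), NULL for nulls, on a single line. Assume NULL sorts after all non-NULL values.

FULL OUTER JOIN keeps every row from both sides; unmatched rows get NULL for the other side's columns.
Matching on a.auth_id = b.auth_id.
- a row (auth_id=4): matches 1 b row(s) → 1 output row(s).
- a row (auth_id=1): no match → kept, b columns NULL.
- a row (auth_id=2): no match → kept, b columns NULL.
- plus 2 unmatched b row(s), each kept with NULL a columns.
After projecting and ordering:
b.title | a.aname
P13 | NULL
P30 | Vik
P6 | NULL
NULL | Eve
NULL | Quinn

(P13, NULL); (P30, Vik); (P6, NULL); (NULL, Eve); (NULL, Quinn)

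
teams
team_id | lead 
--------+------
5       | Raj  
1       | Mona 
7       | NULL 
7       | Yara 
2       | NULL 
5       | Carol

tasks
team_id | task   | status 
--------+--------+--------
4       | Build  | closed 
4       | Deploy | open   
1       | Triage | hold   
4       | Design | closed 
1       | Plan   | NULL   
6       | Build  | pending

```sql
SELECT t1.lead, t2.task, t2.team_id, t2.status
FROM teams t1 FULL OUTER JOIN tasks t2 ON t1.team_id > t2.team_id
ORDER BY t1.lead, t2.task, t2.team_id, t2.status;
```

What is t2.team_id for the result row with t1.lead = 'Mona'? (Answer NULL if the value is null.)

FULL OUTER JOIN keeps every row from both sides; unmatched rows get NULL for the other side's columns.
Matching on t1.team_id > t2.team_id.
- t1 (team_id=5) pairs with 5 row(s) of t2.
- t1 (team_id=1) has no partner → padded with NULL.
- t1 (team_id=7) pairs with 6 row(s) of t2.
- t1 (team_id=7) pairs with 6 row(s) of t2.
- t1 (team_id=2) pairs with 2 row(s) of t2.
- t1 (team_id=5) pairs with 5 row(s) of t2.

NULL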